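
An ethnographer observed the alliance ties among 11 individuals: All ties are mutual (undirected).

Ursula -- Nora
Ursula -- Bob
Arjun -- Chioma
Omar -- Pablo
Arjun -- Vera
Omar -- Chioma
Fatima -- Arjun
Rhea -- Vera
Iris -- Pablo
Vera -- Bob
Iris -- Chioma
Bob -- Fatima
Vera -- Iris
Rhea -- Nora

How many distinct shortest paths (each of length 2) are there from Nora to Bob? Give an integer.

The shortest distance is 2, and the only length-2 path is Nora–Ursula–Bob. So there is exactly 1 shortest path.

1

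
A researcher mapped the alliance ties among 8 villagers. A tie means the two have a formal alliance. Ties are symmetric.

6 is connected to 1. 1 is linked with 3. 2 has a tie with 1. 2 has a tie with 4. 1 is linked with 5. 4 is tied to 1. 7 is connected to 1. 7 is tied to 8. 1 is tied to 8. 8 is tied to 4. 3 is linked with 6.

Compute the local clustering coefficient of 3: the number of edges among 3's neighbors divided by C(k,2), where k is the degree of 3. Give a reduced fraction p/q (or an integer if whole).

1

3's neighbors: 1 and 6 (k = 2).
Possible neighbor pairs: C(2,2) = 1. Edges among them: 1–6 → e = 1.
Clustering(3) = 1/1.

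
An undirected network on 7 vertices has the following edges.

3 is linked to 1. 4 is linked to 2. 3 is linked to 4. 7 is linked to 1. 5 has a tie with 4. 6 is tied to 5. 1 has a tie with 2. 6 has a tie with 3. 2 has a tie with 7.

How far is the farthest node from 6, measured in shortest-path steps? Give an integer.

3

Distances from 6: 1:2, 2:3, 3:1, 4:2, 5:1, 7:3.
The largest is 3 (to 7 and 2), so the eccentricity of 6 is 3.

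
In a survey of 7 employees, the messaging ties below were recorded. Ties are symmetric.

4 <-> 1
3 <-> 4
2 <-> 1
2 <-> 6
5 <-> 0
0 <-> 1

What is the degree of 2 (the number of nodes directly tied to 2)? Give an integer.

2

2 is directly tied to 1 and 6. That is 2 neighbors, so the degree of 2 is 2.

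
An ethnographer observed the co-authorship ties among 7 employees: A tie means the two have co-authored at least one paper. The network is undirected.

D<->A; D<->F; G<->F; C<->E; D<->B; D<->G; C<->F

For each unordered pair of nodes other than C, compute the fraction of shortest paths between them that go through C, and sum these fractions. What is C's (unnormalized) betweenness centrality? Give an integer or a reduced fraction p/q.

Pairs whose geodesics pass through C — E–B: 1; E–F: 1; E–A: 1; E–G: 1; E–D: 1.
All other pairs contribute 0.
Summing the contributions gives betweenness(C) = 5.

5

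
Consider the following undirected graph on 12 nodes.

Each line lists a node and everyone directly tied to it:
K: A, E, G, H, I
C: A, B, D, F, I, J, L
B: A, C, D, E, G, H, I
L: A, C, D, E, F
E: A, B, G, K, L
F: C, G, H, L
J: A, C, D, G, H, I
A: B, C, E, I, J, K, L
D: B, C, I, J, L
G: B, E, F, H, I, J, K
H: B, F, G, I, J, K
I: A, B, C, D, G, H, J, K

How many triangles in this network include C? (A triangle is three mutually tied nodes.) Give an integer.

C's neighbors: A, B, D, F, I, J, and L.
Neighbor pairs that are themselves tied: C–A–B; C–A–I; C–A–J; C–A–L; C–B–D; C–B–I; C–D–I; C–D–J; C–D–L; C–F–L; C–I–J. Each forms one triangle with C, for 11 in total.

11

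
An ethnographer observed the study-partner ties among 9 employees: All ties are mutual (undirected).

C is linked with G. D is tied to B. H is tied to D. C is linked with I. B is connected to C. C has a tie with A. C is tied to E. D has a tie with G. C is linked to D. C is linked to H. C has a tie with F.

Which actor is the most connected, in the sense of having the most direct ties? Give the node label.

C

Degrees — A:1, B:2, C:8, D:4, E:1, F:1, G:2, H:2, I:1.
The maximum is 8, attained only by C.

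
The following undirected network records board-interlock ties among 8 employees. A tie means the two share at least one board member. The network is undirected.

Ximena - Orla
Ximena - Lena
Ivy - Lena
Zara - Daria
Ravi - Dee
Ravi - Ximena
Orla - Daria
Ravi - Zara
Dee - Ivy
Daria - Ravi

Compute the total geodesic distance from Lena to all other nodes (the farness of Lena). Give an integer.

14

Distances from Lena: Daria:3, Dee:2, Ivy:1, Orla:2, Ravi:2, Ximena:1, Zara:3.
Sum = 3 + 2 + 1 + 2 + 2 + 1 + 3 = 14.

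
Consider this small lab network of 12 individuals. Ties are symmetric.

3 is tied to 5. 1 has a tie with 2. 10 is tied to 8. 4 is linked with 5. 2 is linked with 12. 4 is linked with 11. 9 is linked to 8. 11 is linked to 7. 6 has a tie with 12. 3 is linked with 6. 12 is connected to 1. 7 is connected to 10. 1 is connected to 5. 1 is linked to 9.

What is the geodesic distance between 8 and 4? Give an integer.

4

One shortest route is 8 – 9 – 1 – 5 – 4, which uses 4 edges, and at distance 3 from 8 we only reach {2, 5, 11, 12}, which does not include 4. So d(8,4) = 4.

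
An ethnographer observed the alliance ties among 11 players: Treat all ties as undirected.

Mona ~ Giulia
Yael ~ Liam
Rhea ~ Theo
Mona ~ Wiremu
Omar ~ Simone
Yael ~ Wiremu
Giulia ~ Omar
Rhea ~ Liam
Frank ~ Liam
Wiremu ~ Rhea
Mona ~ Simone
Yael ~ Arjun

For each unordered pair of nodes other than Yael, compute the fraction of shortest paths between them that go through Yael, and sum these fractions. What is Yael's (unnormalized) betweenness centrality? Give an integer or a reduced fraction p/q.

Pairs whose geodesics pass through Yael — Arjun–Theo: 2/2; Arjun–Wiremu: 1; Arjun–Frank: 1; Arjun–Omar: 2/2; Arjun–Giulia: 1; Arjun–Mona: 1; Arjun–Liam: 1; Arjun–Simone: 1; Arjun–Rhea: 2/2; Wiremu–Frank: 1/2; Wiremu–Liam: 1/2; Frank–Omar: 2/4; Frank–Giulia: 1/2; Frank–Mona: 1/2 … (+5 more pairs).
All other pairs contribute 0.
Summing the contributions gives betweenness(Yael) = 14.

14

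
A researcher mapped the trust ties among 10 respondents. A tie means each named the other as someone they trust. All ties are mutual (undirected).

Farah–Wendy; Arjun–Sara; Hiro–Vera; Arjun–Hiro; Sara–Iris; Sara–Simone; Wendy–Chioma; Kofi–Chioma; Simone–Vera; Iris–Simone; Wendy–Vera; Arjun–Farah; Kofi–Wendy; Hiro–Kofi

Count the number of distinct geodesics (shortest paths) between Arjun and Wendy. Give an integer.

The shortest distance is 2, and the only length-2 path is Arjun–Farah–Wendy. So there is exactly 1 shortest path.

1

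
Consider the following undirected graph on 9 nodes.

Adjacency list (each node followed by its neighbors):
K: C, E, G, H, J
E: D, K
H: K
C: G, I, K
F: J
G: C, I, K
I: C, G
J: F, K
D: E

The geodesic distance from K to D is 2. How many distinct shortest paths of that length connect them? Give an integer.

1

The shortest distance is 2, and the only length-2 path is K–E–D. So there is exactly 1 shortest path.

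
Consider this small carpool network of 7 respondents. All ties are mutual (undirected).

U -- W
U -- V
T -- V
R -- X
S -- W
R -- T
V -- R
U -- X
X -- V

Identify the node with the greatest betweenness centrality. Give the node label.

Unnormalized betweenness of each node: R:1/2, S:0, T:0, U:8, V:5, W:5, X:3/2.
U has the largest value, 8, making it the main broker — the node through which the most shortest paths run.

U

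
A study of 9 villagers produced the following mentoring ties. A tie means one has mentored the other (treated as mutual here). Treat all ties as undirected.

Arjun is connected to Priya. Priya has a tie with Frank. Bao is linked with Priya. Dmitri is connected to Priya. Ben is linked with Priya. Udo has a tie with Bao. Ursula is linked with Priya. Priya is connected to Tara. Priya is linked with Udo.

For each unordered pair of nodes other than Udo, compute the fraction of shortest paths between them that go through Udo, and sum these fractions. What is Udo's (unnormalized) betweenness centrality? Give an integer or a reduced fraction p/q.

No shortest path between any pair of other nodes passes through Udo.
Summing the contributions gives betweenness(Udo) = 0.

0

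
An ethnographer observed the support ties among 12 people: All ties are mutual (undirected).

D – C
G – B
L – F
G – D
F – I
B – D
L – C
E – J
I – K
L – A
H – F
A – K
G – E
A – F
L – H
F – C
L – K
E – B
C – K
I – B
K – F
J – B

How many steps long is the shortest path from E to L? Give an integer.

4

One shortest route is E – B – D – C – L, which uses 4 edges, and at distance 3 from E we only reach {C, F, K}, which does not include L. So d(E,L) = 4.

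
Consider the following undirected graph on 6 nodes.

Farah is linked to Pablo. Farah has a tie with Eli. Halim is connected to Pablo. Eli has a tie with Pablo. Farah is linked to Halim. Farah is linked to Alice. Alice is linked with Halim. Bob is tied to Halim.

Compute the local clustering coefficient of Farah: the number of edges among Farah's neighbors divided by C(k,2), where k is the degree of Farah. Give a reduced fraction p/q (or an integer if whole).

1/2

Farah's neighbors: Alice, Eli, Halim, and Pablo (k = 4).
Possible neighbor pairs: C(4,2) = 6. Edges among them: Alice–Halim, Eli–Pablo, Halim–Pablo → e = 3.
Clustering(Farah) = 3/6 = 1/2.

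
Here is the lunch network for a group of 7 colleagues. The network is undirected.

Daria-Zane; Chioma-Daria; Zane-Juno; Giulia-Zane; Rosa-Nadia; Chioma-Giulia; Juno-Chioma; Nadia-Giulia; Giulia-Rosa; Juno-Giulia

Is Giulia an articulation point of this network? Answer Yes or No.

Yes

Removing Giulia leaves {Chioma, Daria, Juno, and Zane} with no path to {Nadia and Rosa}, so the network splits into 2 components. Giulia is a cut vertex.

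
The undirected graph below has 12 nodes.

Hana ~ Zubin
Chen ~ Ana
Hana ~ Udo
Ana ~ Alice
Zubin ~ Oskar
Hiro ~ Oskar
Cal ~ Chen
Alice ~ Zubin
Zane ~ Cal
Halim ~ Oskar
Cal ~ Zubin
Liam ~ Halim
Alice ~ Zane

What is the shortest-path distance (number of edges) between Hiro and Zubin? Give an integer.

One shortest route is Hiro – Oskar – Zubin, which uses 2 edges, and Hiro and Zubin are not directly tied, so nothing shorter exists. So d(Hiro,Zubin) = 2.

2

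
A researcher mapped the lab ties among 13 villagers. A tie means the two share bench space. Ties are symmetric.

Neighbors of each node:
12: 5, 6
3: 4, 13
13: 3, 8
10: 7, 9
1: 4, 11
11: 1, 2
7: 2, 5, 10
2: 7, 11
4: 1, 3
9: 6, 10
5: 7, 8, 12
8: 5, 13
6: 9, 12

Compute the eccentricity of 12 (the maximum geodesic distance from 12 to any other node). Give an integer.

5

Distances from 12: 1:5, 2:3, 3:4, 4:5, 5:1, 6:1, 7:2, 8:2, 9:2, 10:3, 11:4, 13:3.
The largest is 5 (to 1 and 4), so the eccentricity of 12 is 5.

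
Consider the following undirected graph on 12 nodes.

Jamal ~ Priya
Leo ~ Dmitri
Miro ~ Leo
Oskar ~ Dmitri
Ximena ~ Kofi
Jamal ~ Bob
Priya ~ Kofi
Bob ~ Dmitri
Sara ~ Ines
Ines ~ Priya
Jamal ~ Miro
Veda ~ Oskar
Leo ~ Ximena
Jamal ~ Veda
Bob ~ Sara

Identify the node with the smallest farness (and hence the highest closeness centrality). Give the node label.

Jamal

Farness (sum of distances to all others) for each node — Bob:21, Dmitri:22, Ines:28, Jamal:19, Kofi:27, Leo:24, Miro:24, Oskar:28, Priya:22, Sara:27, Veda:26, Ximena:28.
The smallest farness is 19, for Jamal, so Jamal has the highest closeness.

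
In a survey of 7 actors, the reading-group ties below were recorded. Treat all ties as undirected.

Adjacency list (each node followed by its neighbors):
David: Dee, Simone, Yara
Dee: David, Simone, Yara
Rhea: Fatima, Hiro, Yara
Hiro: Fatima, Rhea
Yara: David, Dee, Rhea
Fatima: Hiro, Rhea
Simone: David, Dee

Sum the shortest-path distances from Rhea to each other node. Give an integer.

Distances from Rhea: David:2, Dee:2, Fatima:1, Hiro:1, Simone:3, Yara:1.
Sum = 2 + 2 + 1 + 1 + 3 + 1 = 10.

10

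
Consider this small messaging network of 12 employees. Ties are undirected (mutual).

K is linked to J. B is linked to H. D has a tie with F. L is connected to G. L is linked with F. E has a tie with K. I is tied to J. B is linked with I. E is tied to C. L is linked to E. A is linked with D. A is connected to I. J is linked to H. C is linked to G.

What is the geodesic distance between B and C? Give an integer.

5

One shortest route is B – H – J – K – E – C, which uses 5 edges, and at distance 4 from B we only reach {E, F}, which does not include C. So d(B,C) = 5.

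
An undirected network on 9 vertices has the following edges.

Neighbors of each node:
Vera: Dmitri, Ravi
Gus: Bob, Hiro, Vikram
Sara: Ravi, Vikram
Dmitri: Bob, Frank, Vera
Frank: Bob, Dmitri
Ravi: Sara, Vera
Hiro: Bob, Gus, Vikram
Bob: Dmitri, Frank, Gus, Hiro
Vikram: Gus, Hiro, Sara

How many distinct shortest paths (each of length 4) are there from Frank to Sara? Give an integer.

The shortest distance is 4. The length-4 paths are: Frank–Dmitri–Vera–Ravi–Sara; Frank–Bob–Hiro–Vikram–Sara; Frank–Bob–Gus–Vikram–Sara.
That gives 3 distinct shortest paths.

3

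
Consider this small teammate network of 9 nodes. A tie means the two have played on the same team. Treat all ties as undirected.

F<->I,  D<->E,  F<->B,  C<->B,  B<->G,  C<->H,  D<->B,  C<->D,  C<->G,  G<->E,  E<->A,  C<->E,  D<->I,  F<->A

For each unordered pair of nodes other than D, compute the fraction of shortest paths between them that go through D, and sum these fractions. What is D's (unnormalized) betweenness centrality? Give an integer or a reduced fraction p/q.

55/12

Pairs whose geodesics pass through D — C–I: 1; B–I: 1/2; B–E: 1/3; H–I: 1; I–G: 3/4; I–E: 1.
All other pairs contribute 0.
Summing the contributions gives betweenness(D) = 55/12.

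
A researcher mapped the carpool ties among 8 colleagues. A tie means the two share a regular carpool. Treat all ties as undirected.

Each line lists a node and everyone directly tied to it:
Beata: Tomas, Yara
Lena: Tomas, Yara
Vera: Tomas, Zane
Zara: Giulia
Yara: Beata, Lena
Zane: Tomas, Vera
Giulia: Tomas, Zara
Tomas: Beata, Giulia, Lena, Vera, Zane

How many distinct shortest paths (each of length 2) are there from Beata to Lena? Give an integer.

The shortest distance is 2. The length-2 paths are: Beata–Yara–Lena; Beata–Tomas–Lena.
That gives 2 distinct shortest paths.

2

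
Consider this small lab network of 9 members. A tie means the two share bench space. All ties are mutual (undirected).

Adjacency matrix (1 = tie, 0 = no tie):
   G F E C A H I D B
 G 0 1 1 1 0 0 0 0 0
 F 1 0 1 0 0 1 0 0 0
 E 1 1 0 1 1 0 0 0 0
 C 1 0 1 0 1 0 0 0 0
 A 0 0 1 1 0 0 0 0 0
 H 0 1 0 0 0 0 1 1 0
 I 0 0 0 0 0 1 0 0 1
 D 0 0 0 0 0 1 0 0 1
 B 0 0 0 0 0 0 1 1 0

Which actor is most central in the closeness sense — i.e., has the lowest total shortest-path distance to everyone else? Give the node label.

Farness (sum of distances to all others) for each node — A:22, B:25, C:21, D:20, E:16, F:14, G:17, H:15, I:20.
The smallest farness is 14, for F, so F has the highest closeness.

F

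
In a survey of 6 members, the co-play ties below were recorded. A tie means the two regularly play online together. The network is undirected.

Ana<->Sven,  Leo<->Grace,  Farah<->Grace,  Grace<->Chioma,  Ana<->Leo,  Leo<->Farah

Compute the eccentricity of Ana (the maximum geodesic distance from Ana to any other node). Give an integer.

3

Distances from Ana: Chioma:3, Farah:2, Grace:2, Leo:1, Sven:1.
The largest is 3 (to Chioma), so the eccentricity of Ana is 3.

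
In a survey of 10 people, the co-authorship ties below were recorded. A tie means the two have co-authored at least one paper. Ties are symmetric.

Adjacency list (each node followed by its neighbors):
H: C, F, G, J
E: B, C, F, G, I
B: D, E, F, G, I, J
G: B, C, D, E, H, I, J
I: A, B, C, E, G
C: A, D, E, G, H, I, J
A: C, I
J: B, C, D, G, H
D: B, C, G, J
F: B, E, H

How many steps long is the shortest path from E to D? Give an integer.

2

One shortest route is E – G – D, which uses 2 edges, and E and D are not directly tied, so nothing shorter exists. So d(E,D) = 2.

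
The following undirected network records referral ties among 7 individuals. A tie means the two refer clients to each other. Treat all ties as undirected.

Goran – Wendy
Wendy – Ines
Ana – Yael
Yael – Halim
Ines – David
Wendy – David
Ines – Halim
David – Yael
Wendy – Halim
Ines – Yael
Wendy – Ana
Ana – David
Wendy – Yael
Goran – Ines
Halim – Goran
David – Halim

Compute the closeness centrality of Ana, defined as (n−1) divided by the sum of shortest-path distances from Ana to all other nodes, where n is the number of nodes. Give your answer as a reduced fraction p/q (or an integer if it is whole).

2/3

Distances from Ana: David:1, Goran:2, Halim:2, Ines:2, Wendy:1, Yael:1. Sum = 9.
n = 7, so closeness = 6/9 = 2/3.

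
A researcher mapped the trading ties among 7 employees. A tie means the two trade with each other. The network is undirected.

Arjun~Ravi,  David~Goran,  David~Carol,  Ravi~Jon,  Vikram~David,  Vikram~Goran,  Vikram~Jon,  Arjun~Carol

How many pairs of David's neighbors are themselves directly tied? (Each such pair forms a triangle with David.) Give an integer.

1

David's neighbors: Carol, Goran, and Vikram.
Neighbor pairs that are themselves tied: David–Goran–Vikram. Each forms one triangle with David, for 1 in total.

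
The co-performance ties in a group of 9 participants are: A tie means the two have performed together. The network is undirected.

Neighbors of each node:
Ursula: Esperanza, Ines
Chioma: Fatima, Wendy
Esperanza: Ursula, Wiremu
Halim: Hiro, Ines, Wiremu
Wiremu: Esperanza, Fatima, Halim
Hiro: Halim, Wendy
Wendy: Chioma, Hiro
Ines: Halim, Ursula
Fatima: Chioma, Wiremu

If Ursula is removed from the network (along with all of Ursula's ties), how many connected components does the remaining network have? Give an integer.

Ursula's neighbors (Esperanza and Ines) remain reachable from one another through other ties, so the rest of the network stays in one piece.

1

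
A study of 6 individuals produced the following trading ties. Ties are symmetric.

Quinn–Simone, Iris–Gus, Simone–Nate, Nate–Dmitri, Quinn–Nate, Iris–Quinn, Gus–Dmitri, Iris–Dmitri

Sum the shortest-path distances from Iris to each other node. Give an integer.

Distances from Iris: Dmitri:1, Gus:1, Nate:2, Quinn:1, Simone:2.
Sum = 1 + 1 + 2 + 1 + 2 = 7.

7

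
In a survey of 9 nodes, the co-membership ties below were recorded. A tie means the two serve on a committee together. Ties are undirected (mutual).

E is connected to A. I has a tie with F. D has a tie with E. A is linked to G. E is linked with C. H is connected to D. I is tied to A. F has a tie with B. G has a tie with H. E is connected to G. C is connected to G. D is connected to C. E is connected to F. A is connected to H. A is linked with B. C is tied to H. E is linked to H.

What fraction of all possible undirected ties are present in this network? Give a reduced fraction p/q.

17/36

There are 17 edges and 9 nodes, so the maximum possible is C(9,2) = 36.
Density = 17/36.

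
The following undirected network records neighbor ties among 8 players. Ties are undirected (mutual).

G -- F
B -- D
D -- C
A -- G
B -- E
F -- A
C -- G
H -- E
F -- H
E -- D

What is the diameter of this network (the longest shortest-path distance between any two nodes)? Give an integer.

4

Eccentricity of each node (its greatest distance to any other): A:4, B:4, C:3, D:3, E:3, F:3, G:3, H:3.
The maximum eccentricity is 4, realized for instance by the pair A–B via A – G – C – D – B. So the diameter is 4.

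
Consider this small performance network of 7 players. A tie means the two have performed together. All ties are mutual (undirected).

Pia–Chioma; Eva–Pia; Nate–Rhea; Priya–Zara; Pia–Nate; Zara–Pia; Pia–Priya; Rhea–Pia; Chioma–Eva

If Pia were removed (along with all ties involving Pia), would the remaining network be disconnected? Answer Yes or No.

Yes

Removing Pia leaves {Priya and Zara} with no path to {Nate and Rhea}, so the network splits into 3 components. Pia is a cut vertex.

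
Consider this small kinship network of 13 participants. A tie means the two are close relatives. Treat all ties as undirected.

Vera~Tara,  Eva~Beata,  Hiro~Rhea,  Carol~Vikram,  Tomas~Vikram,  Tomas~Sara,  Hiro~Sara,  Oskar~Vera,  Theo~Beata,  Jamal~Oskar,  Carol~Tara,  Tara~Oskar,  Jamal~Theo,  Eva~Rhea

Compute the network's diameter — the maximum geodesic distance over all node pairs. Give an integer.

Eccentricity of each node (its greatest distance to any other): Beata:6, Carol:6, Eva:6, Hiro:6, Jamal:6, Oskar:6, Rhea:6, Sara:6, Tara:6, Theo:6, Tomas:6, Vera:6, Vikram:6.
The maximum eccentricity is 6, realized for instance by the pair Carol–Eva via Carol – Vikram – Tomas – Sara – Hiro – Rhea – Eva. So the diameter is 6.

6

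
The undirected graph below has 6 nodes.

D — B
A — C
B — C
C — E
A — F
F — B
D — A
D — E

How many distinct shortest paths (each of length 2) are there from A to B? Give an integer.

The shortest distance is 2. The length-2 paths are: A–C–B; A–D–B; A–F–B.
That gives 3 distinct shortest paths.

3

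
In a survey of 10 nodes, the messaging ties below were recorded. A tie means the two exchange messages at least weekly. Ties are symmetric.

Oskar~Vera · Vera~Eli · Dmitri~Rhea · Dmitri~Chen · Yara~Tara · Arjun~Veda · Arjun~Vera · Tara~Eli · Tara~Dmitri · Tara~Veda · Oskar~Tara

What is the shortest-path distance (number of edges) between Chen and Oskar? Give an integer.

One shortest route is Chen – Dmitri – Tara – Oskar, which uses 3 edges, and at distance 2 from Chen we only reach {Rhea, Tara}, which does not include Oskar. So d(Chen,Oskar) = 3.

3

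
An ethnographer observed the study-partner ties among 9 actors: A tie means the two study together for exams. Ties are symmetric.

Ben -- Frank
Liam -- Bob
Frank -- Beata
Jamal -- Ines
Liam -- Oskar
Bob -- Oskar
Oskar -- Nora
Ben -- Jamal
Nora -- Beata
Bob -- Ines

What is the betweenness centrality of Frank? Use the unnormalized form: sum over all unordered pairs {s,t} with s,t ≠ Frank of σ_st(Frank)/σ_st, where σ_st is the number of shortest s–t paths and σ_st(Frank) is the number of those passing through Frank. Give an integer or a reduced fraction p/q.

Pairs whose geodesics pass through Frank — Ines–Beata: 1/2; Jamal–Beata: 1; Jamal–Nora: 1/2; Ben–Beata: 1; Ben–Nora: 1; Ben–Oskar: 1/2.
All other pairs contribute 0.
Summing the contributions gives betweenness(Frank) = 9/2.

9/2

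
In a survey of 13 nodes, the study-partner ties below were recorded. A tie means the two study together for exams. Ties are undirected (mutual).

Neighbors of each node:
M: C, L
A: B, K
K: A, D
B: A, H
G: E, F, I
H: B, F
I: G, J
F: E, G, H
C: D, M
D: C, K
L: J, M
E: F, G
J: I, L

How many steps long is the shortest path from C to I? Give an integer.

One shortest route is C – M – L – J – I, which uses 4 edges, and at distance 3 from C we only reach {A, J}, which does not include I. So d(C,I) = 4.

4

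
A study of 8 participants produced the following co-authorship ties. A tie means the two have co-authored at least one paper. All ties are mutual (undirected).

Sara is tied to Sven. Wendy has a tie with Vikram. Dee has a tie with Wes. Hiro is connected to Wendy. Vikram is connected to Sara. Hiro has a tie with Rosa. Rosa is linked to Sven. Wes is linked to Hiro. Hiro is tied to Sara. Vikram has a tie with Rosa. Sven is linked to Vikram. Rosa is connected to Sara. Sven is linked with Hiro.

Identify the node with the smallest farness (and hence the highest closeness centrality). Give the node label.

Hiro

Farness (sum of distances to all others) for each node — Dee:19, Hiro:9, Rosa:11, Sara:11, Sven:11, Vikram:13, Wendy:13, Wes:13.
The smallest farness is 9, for Hiro, so Hiro has the highest closeness.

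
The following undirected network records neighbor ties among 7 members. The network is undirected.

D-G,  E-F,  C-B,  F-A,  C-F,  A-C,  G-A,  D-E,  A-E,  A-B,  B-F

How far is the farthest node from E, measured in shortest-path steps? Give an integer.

Distances from E: A:1, B:2, C:2, D:1, F:1, G:2.
The largest is 2 (to B, C, and G), so the eccentricity of E is 2.

2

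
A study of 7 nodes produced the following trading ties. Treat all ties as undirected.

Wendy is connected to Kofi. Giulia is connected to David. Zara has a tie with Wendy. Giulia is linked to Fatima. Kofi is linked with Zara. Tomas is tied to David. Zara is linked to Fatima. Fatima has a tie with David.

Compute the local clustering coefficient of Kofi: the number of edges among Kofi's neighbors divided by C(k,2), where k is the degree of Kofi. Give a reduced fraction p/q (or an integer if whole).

Kofi's neighbors: Wendy and Zara (k = 2).
Possible neighbor pairs: C(2,2) = 1. Edges among them: Wendy–Zara → e = 1.
Clustering(Kofi) = 1/1.

1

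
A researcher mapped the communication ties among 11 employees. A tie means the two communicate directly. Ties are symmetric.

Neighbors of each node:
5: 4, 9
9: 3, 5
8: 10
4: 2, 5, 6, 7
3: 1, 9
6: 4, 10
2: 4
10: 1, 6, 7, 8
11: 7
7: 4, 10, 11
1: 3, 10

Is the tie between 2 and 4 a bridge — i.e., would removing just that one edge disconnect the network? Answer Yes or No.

Yes

Without the 2–4 edge there is no alternate route between 2 and 4, so the network disconnects. It is a bridge.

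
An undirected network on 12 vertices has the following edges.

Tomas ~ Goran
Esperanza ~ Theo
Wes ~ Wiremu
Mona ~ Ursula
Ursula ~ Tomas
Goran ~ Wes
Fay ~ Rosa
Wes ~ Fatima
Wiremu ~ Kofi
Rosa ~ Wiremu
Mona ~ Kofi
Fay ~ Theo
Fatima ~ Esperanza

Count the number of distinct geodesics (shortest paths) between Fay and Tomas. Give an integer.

1

The shortest distance is 5, and the only length-5 path is Fay–Rosa–Wiremu–Wes–Goran–Tomas. So there is exactly 1 shortest path.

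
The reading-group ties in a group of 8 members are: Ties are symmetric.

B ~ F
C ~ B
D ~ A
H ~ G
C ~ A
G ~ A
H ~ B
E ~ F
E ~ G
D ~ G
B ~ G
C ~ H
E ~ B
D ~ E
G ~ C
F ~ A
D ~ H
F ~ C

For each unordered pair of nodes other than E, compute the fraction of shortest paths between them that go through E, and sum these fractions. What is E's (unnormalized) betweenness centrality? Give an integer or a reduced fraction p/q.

13/12

Pairs whose geodesics pass through E — G–F: 1/4; F–D: 1/2; D–B: 1/3.
All other pairs contribute 0.
Summing the contributions gives betweenness(E) = 13/12.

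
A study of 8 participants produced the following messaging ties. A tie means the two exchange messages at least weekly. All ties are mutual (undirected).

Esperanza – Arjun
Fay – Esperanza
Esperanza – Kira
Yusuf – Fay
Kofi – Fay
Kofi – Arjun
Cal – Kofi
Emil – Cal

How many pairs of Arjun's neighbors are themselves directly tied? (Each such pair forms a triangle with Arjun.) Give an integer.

0

Arjun's neighbors are Esperanza and Kofi, but none of them are tied to each other, so no triangle contains Arjun.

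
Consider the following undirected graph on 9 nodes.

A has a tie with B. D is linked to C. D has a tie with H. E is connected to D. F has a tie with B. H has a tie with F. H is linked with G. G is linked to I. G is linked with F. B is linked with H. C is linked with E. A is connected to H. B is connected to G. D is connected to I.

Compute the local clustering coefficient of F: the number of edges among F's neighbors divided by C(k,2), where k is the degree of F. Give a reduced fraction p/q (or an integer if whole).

1

F's neighbors: B, G, and H (k = 3).
Possible neighbor pairs: C(3,2) = 3. Edges among them: B–G, B–H, G–H → e = 3.
Clustering(F) = 3/3 = 1.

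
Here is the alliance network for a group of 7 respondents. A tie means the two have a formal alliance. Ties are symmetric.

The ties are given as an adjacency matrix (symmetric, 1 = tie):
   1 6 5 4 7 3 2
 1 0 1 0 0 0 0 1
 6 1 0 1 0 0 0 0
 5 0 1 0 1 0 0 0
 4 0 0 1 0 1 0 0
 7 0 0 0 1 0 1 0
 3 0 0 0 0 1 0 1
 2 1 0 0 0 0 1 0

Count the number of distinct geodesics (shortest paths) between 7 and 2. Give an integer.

1

The shortest distance is 2, and the only length-2 path is 7–3–2. So there is exactly 1 shortest path.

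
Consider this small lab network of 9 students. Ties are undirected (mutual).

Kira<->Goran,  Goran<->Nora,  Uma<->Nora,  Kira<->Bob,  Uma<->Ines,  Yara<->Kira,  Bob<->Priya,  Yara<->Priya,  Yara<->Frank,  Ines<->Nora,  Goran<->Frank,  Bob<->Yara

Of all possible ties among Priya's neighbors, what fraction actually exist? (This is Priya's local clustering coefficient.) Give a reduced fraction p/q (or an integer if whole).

Priya's neighbors: Bob and Yara (k = 2).
Possible neighbor pairs: C(2,2) = 1. Edges among them: Bob–Yara → e = 1.
Clustering(Priya) = 1/1.

1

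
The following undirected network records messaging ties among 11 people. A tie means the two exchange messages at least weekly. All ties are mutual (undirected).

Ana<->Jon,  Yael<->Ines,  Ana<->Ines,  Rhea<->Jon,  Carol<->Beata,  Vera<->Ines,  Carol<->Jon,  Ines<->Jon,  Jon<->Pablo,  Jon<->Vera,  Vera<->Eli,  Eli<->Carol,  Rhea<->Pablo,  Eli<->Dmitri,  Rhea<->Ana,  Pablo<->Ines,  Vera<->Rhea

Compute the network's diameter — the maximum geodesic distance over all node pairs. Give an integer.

4

Eccentricity of each node (its greatest distance to any other): Ana:4, Beata:4, Carol:3, Dmitri:4, Eli:3, Ines:3, Jon:3, Pablo:4, Rhea:3, Vera:3, Yael:4.
The maximum eccentricity is 4, realized for instance by the pair Yael–Beata via Yael – Ines – Jon – Carol – Beata. So the diameter is 4.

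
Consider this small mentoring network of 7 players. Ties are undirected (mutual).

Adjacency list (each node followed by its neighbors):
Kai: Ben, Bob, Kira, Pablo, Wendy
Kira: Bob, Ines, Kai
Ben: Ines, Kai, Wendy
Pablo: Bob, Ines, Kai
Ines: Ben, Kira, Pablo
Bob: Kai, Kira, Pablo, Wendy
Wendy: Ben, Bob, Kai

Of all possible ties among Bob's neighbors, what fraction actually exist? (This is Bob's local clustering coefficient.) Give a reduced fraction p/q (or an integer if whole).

1/2

Bob's neighbors: Kai, Kira, Pablo, and Wendy (k = 4).
Possible neighbor pairs: C(4,2) = 6. Edges among them: Kai–Kira, Kai–Pablo, Kai–Wendy → e = 3.
Clustering(Bob) = 3/6 = 1/2.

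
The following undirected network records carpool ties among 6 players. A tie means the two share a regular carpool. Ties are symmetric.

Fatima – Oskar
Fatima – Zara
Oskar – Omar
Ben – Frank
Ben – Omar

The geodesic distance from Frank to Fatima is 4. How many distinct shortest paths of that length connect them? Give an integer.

1

The shortest distance is 4, and the only length-4 path is Frank–Ben–Omar–Oskar–Fatima. So there is exactly 1 shortest path.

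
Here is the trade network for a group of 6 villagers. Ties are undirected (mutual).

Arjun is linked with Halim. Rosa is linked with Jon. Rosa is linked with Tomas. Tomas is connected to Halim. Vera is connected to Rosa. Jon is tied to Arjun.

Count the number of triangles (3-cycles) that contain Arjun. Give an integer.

0

Arjun's neighbors are Halim and Jon, but none of them are tied to each other, so no triangle contains Arjun.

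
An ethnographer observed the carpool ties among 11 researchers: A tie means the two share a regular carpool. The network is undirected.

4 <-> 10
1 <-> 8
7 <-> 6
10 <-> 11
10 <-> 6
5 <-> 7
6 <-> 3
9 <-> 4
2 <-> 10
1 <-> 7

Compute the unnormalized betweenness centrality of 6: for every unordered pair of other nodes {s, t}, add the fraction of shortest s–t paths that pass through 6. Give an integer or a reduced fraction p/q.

29

Pairs whose geodesics pass through 6 — 2–3: 1; 2–5: 1; 2–8: 1; 2–1: 1; 2–7: 1; 10–3: 1; 10–5: 1; 10–8: 1; 10–1: 1; 10–7: 1; 3–5: 1; 3–8: 1; 3–1: 1; 3–11: 1 … (+15 more pairs).
All other pairs contribute 0.
Summing the contributions gives betweenness(6) = 29.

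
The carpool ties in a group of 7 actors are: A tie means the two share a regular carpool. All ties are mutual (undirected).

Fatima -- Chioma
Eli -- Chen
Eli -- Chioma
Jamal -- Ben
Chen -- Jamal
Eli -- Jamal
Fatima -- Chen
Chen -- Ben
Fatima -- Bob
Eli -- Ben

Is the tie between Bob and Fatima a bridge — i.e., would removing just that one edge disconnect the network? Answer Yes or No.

Without the Bob–Fatima edge there is no alternate route between Bob and Fatima, so the network disconnects. It is a bridge.

Yes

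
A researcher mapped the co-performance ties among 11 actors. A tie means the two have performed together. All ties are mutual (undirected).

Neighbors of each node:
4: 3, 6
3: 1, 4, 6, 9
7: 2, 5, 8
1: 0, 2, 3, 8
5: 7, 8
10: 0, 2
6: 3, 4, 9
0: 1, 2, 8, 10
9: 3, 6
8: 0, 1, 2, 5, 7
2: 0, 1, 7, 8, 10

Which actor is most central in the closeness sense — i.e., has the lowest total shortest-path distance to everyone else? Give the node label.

1

Farness (sum of distances to all others) for each node — 0:19, 1:16, 2:18, 3:19, 4:27, 5:26, 6:26, 7:24, 8:18, 9:27, 10:26.
The smallest farness is 16, for 1, so 1 has the highest closeness.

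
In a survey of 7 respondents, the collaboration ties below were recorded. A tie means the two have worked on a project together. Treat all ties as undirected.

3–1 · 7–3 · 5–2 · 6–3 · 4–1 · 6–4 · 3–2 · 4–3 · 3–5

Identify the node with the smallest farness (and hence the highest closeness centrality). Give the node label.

3

Farness (sum of distances to all others) for each node — 1:10, 2:10, 3:6, 4:9, 5:10, 6:10, 7:11.
The smallest farness is 6, for 3, so 3 has the highest closeness.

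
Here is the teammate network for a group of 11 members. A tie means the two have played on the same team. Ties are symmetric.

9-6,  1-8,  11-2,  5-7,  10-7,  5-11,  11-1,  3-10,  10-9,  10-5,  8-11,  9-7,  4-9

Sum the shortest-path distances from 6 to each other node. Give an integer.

32

Distances from 6: 1:5, 2:5, 3:3, 4:2, 5:3, 7:2, 8:5, 9:1, 10:2, 11:4.
Sum = 5 + 5 + 3 + 2 + 3 + 2 + 5 + 1 + 2 + 4 = 32.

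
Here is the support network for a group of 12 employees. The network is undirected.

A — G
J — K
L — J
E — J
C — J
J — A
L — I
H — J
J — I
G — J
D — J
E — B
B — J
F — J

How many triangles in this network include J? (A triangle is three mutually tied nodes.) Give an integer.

J's neighbors: A, B, C, D, E, F, G, H, I, K, and L.
Neighbor pairs that are themselves tied: J–A–G; J–B–E; J–I–L. Each forms one triangle with J, for 3 in total.

3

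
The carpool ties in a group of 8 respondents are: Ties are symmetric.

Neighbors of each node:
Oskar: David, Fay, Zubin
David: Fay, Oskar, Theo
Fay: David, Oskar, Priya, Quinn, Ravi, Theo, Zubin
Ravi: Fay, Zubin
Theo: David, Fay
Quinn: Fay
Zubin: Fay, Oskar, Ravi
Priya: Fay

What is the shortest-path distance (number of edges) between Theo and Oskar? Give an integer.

2

One shortest route is Theo – Fay – Oskar, which uses 2 edges, and Theo and Oskar are not directly tied, so nothing shorter exists. So d(Theo,Oskar) = 2.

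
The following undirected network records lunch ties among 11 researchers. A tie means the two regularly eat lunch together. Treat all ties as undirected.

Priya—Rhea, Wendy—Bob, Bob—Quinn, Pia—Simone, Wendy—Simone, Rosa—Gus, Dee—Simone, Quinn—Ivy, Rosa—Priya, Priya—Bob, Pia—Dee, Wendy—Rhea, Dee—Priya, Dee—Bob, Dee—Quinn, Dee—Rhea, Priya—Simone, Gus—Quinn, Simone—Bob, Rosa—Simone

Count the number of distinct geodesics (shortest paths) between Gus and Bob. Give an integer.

The shortest distance is 2, and the only length-2 path is Gus–Quinn–Bob. So there is exactly 1 shortest path.

1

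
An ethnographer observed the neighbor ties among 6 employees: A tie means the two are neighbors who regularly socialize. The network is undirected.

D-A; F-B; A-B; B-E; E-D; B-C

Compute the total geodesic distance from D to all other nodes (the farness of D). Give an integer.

10

Distances from D: A:1, B:2, C:3, E:1, F:3.
Sum = 1 + 2 + 3 + 1 + 3 = 10.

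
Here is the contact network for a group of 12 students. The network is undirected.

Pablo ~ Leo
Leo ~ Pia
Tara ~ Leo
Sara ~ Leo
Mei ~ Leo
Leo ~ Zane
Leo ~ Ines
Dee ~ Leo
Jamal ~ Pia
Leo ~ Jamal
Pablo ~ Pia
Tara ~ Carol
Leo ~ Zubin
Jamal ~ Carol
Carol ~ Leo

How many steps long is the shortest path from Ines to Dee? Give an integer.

One shortest route is Ines – Leo – Dee, which uses 2 edges, and Ines and Dee are not directly tied, so nothing shorter exists. So d(Ines,Dee) = 2.

2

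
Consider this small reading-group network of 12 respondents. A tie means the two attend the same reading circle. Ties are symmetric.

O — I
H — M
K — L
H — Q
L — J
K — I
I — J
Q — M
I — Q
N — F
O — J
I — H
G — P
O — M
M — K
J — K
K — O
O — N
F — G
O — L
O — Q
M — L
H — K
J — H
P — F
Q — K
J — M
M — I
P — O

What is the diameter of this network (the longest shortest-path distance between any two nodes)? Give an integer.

4

Eccentricity of each node (its greatest distance to any other): F:4, G:4, H:4, I:3, J:3, K:3, L:3, M:3, N:3, O:2, P:3, Q:3.
The maximum eccentricity is 4, realized for instance by the pair G–H via G – P – O – J – H. So the diameter is 4.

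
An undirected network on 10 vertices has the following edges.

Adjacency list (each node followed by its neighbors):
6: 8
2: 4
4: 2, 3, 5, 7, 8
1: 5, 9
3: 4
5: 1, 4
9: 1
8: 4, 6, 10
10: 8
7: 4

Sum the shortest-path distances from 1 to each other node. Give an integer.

24

Distances from 1: 2:3, 3:3, 4:2, 5:1, 6:4, 7:3, 8:3, 9:1, 10:4.
Sum = 3 + 3 + 2 + 1 + 4 + 3 + 3 + 1 + 4 = 24.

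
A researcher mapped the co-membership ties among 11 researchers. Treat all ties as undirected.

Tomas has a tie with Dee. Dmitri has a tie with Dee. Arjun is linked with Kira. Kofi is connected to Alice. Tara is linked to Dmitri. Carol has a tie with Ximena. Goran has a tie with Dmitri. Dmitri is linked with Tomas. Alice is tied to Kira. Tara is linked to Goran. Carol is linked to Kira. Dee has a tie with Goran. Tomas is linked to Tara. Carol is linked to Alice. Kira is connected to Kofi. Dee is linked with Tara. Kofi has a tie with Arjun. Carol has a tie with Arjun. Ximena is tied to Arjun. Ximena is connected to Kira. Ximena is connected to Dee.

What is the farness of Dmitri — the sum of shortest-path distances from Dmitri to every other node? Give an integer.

23

Distances from Dmitri: Alice:4, Arjun:3, Carol:3, Dee:1, Goran:1, Kira:3, Kofi:4, Tara:1, Tomas:1, Ximena:2.
Sum = 4 + 3 + 3 + 1 + 1 + 3 + 4 + 1 + 1 + 2 = 23.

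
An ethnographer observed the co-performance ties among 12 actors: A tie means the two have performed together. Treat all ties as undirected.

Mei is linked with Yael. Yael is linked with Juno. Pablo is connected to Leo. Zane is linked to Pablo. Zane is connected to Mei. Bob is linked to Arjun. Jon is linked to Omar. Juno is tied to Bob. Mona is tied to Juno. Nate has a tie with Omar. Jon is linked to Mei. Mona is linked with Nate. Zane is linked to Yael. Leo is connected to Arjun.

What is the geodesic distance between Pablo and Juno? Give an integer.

One shortest route is Pablo – Zane – Yael – Juno, which uses 3 edges, and at distance 2 from Pablo we only reach {Arjun, Mei, Yael}, which does not include Juno. So d(Pablo,Juno) = 3.

3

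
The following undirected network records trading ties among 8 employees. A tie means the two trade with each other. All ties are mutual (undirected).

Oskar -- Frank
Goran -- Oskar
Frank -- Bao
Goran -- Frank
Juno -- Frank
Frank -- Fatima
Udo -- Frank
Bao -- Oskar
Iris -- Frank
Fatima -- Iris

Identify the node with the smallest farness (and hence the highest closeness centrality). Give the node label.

Frank

Farness (sum of distances to all others) for each node — Bao:12, Fatima:12, Frank:7, Goran:12, Iris:12, Juno:13, Oskar:11, Udo:13.
The smallest farness is 7, for Frank, so Frank has the highest closeness.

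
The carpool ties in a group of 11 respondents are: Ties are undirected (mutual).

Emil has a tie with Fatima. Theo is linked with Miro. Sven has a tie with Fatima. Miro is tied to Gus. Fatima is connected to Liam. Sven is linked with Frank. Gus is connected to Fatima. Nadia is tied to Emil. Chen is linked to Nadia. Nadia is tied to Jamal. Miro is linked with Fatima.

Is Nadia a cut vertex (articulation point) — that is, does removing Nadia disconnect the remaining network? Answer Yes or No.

Yes

Removing Nadia leaves {Emil, Fatima, Frank, Gus, Liam, Miro, Sven, and Theo} with no path to {Jamal}, so the network splits into 3 components. Nadia is a cut vertex.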